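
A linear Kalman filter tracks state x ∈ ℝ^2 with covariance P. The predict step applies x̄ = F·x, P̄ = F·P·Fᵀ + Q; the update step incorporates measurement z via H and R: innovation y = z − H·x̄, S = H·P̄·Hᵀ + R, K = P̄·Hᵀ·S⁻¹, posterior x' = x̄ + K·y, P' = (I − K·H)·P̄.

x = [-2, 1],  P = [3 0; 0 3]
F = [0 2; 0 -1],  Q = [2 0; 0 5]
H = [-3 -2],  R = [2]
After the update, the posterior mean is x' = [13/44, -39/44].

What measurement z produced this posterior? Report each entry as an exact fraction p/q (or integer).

z = [1]

x̄ = F·x = [2, -1]
P̄ = F·P·Fᵀ + Q = [14 -6; -6 8]
S = H·P̄·Hᵀ + R = [88]
K = P̄·Hᵀ·S⁻¹ = [-15/44; 1/44]
x' − x̄ = [-75/44, 5/44] = K·y
y = (KᵀK)⁻¹·Kᵀ·(x' − x̄) = [5]
z = y + H·x̄ = [5] + [-4] = [1]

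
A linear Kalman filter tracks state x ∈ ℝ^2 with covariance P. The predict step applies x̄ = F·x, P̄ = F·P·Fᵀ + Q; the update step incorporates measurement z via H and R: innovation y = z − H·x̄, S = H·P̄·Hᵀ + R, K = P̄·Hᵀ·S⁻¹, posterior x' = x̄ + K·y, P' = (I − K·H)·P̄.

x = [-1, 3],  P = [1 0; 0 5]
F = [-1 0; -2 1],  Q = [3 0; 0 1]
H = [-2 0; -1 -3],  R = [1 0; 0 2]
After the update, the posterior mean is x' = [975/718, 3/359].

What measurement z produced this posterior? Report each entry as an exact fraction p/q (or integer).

x̄ = F·x = [1, 5]
P̄ = F·P·Fᵀ + Q = [4 2; 2 10]
S = H·P̄·Hᵀ + R = [17 20; 20 108]
K = P̄·Hᵀ·S⁻¹ = [-166/359 -5/718; 52/359 -116/359]
x' − x̄ = [257/718, -1792/359] = K·y
y = (KᵀK)⁻¹·Kᵀ·(x' − x̄) = [-1, 15]
z = y + H·x̄ = [-1, 15] + [-2, -16] = [-3, -1]

z = [-3, -1]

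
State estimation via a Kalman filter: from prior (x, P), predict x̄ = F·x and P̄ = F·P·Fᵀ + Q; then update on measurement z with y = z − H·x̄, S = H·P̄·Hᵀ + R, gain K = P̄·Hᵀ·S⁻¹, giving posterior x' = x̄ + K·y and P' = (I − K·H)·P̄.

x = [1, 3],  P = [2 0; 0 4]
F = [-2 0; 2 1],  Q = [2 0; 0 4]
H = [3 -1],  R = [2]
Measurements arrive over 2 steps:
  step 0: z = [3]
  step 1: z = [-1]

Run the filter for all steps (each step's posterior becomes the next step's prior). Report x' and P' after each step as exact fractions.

step 0: x̄ = F·x = [-2, 5]
step 0: P̄ = F·P·Fᵀ + Q = [10 -8; -8 16]
step 0: y = z − H·x̄ = [14]
step 0: S = H·P̄·Hᵀ + R = [156]
step 0: K = P̄·Hᵀ·S⁻¹ = [19/78; -10/39]
step 0: x' = x̄ + K·y = [55/39, 55/39]
step 0: P' = (I − K·H)·P̄ = [29/39 68/39; 68/39 224/39]
step 1: x̄ = F·x = [-110/39, 55/13]
step 1: P̄ = F·P·Fᵀ + Q = [194/39 -84/13; -84/13 256/13]
step 1: y = z − H·x̄ = [152/13]
step 1: S = H·P̄·Hᵀ + R = [1368/13]
step 1: K = P̄·Hᵀ·S⁻¹ = [139/684; -127/342]
step 1: x' = x̄ + K·y = [-4/9, -1/9]
step 1: P' = (I − K·H)·P̄ = [215/342 253/171; 253/171 886/171]

step 0: x' = [55/39, 55/39], P' = [29/39 68/39; 68/39 224/39]
step 1: x' = [-4/9, -1/9], P' = [215/342 253/171; 253/171 886/171]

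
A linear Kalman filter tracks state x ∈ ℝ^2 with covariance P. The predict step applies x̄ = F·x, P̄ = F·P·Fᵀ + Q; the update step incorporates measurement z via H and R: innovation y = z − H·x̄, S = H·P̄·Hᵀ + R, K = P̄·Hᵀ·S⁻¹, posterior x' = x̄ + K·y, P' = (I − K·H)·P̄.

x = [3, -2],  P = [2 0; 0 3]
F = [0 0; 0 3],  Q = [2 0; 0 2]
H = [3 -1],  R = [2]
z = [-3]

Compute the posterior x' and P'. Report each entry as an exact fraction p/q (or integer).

x̄ = F·x = [0, -6]
P̄ = F·P·Fᵀ + Q = [2 0; 0 29]
y = z − H·x̄ = [-9]
S = H·P̄·Hᵀ + R = [49]
K = P̄·Hᵀ·S⁻¹ = [6/49; -29/49]
x' = x̄ + K·y = [-54/49, -33/49]
P' = (I − K·H)·P̄ = [62/49 174/49; 174/49 580/49]

x' = [-54/49, -33/49]
P' = [62/49 174/49; 174/49 580/49]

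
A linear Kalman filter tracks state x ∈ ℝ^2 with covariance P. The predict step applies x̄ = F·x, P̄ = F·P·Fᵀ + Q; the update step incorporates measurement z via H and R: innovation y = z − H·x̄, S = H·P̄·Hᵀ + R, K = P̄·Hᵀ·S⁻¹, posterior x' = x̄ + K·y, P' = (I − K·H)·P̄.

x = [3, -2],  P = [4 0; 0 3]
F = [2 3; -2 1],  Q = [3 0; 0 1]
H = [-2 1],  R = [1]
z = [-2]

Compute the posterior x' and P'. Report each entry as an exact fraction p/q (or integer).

x̄ = F·x = [0, -8]
P̄ = F·P·Fᵀ + Q = [46 -7; -7 20]
y = z − H·x̄ = [6]
S = H·P̄·Hᵀ + R = [233]
K = P̄·Hᵀ·S⁻¹ = [-99/233; 34/233]
x' = x̄ + K·y = [-594/233, -1660/233]
P' = (I − K·H)·P̄ = [917/233 1735/233; 1735/233 3504/233]

x' = [-594/233, -1660/233]
P' = [917/233 1735/233; 1735/233 3504/233]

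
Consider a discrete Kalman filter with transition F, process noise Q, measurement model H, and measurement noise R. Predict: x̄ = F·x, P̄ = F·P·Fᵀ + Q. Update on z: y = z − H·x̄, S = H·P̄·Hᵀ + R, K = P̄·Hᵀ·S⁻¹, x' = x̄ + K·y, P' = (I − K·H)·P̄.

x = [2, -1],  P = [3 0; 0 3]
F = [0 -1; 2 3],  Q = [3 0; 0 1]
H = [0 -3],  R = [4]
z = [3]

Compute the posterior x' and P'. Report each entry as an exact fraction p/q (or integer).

x̄ = F·x = [1, 1]
P̄ = F·P·Fᵀ + Q = [6 -9; -9 40]
y = z − H·x̄ = [6]
S = H·P̄·Hᵀ + R = [364]
K = P̄·Hᵀ·S⁻¹ = [27/364; -30/91]
x' = x̄ + K·y = [263/182, -89/91]
P' = (I − K·H)·P̄ = [1455/364 -9/91; -9/91 40/91]

x' = [263/182, -89/91]
P' = [1455/364 -9/91; -9/91 40/91]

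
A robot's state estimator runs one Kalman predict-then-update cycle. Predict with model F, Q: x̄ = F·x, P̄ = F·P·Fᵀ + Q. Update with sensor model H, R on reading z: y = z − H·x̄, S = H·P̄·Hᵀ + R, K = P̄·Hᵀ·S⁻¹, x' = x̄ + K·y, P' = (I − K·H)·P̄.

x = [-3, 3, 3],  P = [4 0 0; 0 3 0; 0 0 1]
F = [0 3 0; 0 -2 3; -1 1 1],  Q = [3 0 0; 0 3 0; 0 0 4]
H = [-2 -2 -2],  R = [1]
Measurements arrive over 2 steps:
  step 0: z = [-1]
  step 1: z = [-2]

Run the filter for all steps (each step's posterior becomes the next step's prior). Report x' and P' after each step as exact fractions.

step 0: x' = [-201/169, 261/169, 45/169], P' = [3306/169 -3294/169 9/169; -3294/169 4020/169 -723/169; 9/169 -723/169 732/169]
step 1: x' = [188103/137465, -107043/137465, 57139/137465], P' = [14046171/137465 -17600571/137465 3580233/137465; -17600571/137465 22523211/137465 -4934598/137465; 3580233/137465 -4934598/137465 1374814/137465]

step 0: x̄ = F·x = [9, 3, 9]
step 0: P̄ = F·P·Fᵀ + Q = [30 -18 9; -18 24 -3; 9 -3 12]
step 0: y = z − H·x̄ = [41]
step 0: S = H·P̄·Hᵀ + R = [169]
step 0: K = P̄·Hᵀ·S⁻¹ = [-42/169; -6/169; -36/169]
step 0: x' = x̄ + K·y = [-201/169, 261/169, 45/169]
step 0: P' = (I − K·H)·P̄ = [3306/169 -3294/169 9/169; -3294/169 4020/169 -723/169; 9/169 -723/169 732/169]
step 1: x̄ = F·x = [783/169, -387/169, 3]
step 1: P̄ = F·P·Fᵀ + Q = [36687/169 -30627/169 117; -30627/169 31851/169 -78; 117 -78 82]
step 1: y = z − H·x̄ = [1468/169]
step 1: S = H·P̄·Hᵀ + R = [137465/169]
step 1: K = P̄·Hᵀ·S⁻¹ = [-51666/137465; 23916/137465; -40898/137465]
step 1: x' = x̄ + K·y = [188103/137465, -107043/137465, 57139/137465]
step 1: P' = (I − K·H)·P̄ = [14046171/137465 -17600571/137465 3580233/137465; -17600571/137465 22523211/137465 -4934598/137465; 3580233/137465 -4934598/137465 1374814/137465]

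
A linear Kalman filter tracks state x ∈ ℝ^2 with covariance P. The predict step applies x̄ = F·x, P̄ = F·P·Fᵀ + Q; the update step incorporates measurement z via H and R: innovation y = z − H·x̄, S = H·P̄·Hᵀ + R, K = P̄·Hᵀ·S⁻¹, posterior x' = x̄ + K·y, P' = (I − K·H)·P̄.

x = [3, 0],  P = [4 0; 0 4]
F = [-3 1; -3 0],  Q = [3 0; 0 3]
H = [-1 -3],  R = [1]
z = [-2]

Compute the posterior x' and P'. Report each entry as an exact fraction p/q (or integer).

x' = [239/611, 315/611]
P' = [3472/611 -1107/611; -1107/611 420/611]

x̄ = F·x = [-9, -9]
P̄ = F·P·Fᵀ + Q = [43 36; 36 39]
y = z − H·x̄ = [-38]
S = H·P̄·Hᵀ + R = [611]
K = P̄·Hᵀ·S⁻¹ = [-151/611; -153/611]
x' = x̄ + K·y = [239/611, 315/611]
P' = (I − K·H)·P̄ = [3472/611 -1107/611; -1107/611 420/611]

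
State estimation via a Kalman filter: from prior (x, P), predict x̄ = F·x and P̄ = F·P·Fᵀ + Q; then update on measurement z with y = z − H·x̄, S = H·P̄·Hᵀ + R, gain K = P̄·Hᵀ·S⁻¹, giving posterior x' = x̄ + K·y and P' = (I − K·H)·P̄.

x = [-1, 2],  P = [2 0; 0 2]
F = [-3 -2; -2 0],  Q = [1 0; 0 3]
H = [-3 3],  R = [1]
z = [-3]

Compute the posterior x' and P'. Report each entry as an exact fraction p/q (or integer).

x' = [413/127, 290/127]
P' = [1404/127 1389/127; 1389/127 1388/127]

x̄ = F·x = [-1, 2]
P̄ = F·P·Fᵀ + Q = [27 12; 12 11]
y = z − H·x̄ = [-12]
S = H·P̄·Hᵀ + R = [127]
K = P̄·Hᵀ·S⁻¹ = [-45/127; -3/127]
x' = x̄ + K·y = [413/127, 290/127]
P' = (I − K·H)·P̄ = [1404/127 1389/127; 1389/127 1388/127]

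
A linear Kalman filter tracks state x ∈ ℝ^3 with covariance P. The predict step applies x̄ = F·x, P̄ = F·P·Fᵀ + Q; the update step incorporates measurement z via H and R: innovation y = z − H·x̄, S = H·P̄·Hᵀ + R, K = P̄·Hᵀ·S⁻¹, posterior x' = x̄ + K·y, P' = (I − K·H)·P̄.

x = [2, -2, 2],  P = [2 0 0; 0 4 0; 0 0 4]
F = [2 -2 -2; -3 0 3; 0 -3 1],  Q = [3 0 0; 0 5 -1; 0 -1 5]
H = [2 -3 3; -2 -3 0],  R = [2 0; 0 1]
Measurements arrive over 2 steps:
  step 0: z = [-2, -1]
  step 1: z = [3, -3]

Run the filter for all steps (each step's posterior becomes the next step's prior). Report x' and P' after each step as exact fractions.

step 0: x' = [-6739/4442, 66387/48862, 42049/24431], P' = [10693/2221 -14235/4442 -28021/4442; -14235/4442 54817/24431 210563/48862; -28021/4442 210563/48862 209988/24431]
step 1: x' = [53370591616/28492359169, -8462150775/28492359169, -16436543776/28492359169], P' = [78089949863/28492359169 -50245913766/28492359169 -98167467176/28492359169; -50245913766/28492359169 35388379289/28492359169 66093207569/28492359169; -98167467176/28492359169 66093207569/28492359169 132299147543/28492359169]

step 0: x̄ = F·x = [4, 0, 8]
step 0: P̄ = F·P·Fᵀ + Q = [43 -36 16; -36 59 11; 16 11 45]
step 0: y = z − H·x̄ = [-34, 7]
step 0: S = H·P̄·Hᵀ + R = [1536 164; 164 272]
step 0: K = P̄·Hᵀ·S⁻¹ = [707/4442 -67/4442; -10383/97724 -7866/24431; 11777/97724 -15227/48862]
step 0: x' = x̄ + K·y = [-6739/4442, 66387/48862, 42049/24431]
step 0: P' = (I − K·H)·P̄ = [10693/2221 -14235/4442 -28021/4442; -14235/4442 54817/24431 210563/48862; -28021/4442 210563/48862 209988/24431]
step 1: x̄ = F·x = [-224614/24431, 474681/48862, -115063/48862]
step 1: P̄ = F·P·Fᵀ + Q = [4304521/24431 -4916496/24431 491576/24431; -4916496/24431 5844733/24431 -1168573/48862; 491576/24431 -1168573/48862 193807/24431]
step 1: y = z − H·x̄ = [1407137/24431, 379001/48862]
step 1: S = H·P̄·Hᵀ + R = [147027827/24431 75387271/48862; 75387271/48862 10847160/24431]
step 1: K = P̄·Hᵀ·S⁻¹ = [6207619748/28492359169 -5442158428/28492359169; -4188671346/28492359169 -5673310335/28492359169; 1141442785/28492359169 -1944688355/28492359169]
step 1: x' = x̄ + K·y = [53370591616/28492359169, -8462150775/28492359169, -16436543776/28492359169]
step 1: P' = (I − K·H)·P̄ = [78089949863/28492359169 -50245913766/28492359169 -98167467176/28492359169; -50245913766/28492359169 35388379289/28492359169 66093207569/28492359169; -98167467176/28492359169 66093207569/28492359169 132299147543/28492359169]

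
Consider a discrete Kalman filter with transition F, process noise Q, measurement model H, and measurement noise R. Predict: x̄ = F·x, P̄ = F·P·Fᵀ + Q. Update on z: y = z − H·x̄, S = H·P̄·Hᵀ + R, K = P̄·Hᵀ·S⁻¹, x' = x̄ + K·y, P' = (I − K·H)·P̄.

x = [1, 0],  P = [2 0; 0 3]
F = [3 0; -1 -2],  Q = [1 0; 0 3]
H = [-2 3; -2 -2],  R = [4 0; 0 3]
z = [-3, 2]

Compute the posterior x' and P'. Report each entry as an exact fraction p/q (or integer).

x' = [2265/29999, -29393/29999]
P' = [12569/29999 502/29999; 502/29999 8240/29999]

x̄ = F·x = [3, -1]
P̄ = F·P·Fᵀ + Q = [19 -6; -6 17]
y = z − H·x̄ = [6, 6]
S = H·P̄·Hᵀ + R = [305 -14; -14 99]
K = P̄·Hᵀ·S⁻¹ = [-5908/29999 -8714/29999; 5929/29999 -5828/29999]
x' = x̄ + K·y = [2265/29999, -29393/29999]
P' = (I − K·H)·P̄ = [12569/29999 502/29999; 502/29999 8240/29999]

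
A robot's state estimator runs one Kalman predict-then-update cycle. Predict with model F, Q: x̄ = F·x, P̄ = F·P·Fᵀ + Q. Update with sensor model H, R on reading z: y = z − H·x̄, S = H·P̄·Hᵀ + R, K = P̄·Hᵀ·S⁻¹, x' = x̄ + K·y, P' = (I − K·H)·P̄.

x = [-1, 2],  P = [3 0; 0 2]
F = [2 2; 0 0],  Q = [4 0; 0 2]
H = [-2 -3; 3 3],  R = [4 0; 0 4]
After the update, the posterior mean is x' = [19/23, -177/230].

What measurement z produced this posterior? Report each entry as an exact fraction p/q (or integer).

x̄ = F·x = [2, 0]
P̄ = F·P·Fᵀ + Q = [24 0; 0 2]
S = H·P̄·Hᵀ + R = [118 -162; -162 238]
K = P̄·Hᵀ·S⁻¹ = [3/23 9/23; -57/230 -33/230]
x' − x̄ = [-27/23, -177/230] = K·y
y = (KᵀK)⁻¹·Kᵀ·(x' − x̄) = [6, -5]
z = y + H·x̄ = [6, -5] + [-4, 6] = [2, 1]

z = [2, 1]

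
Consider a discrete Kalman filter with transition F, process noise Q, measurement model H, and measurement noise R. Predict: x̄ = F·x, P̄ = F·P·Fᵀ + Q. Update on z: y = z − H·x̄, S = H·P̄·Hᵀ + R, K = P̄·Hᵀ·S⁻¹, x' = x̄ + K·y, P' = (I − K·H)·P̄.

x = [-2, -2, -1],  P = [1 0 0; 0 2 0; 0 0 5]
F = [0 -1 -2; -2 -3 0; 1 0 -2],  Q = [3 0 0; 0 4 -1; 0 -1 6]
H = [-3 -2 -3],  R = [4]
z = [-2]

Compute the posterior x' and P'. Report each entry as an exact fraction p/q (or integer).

x' = [-29/54, 1315/162, -25/6]
P' = [299/108 -1045/324 -5/12; -1045/324 21551/972 -413/36; -5/12 -413/36 33/4]

x̄ = F·x = [4, 10, 0]
P̄ = F·P·Fᵀ + Q = [25 6 20; 6 26 -3; 20 -3 27]
y = z − H·x̄ = [30]
S = H·P̄·Hᵀ + R = [972]
K = P̄·Hᵀ·S⁻¹ = [-49/324; -61/972; -5/36]
x' = x̄ + K·y = [-29/54, 1315/162, -25/6]
P' = (I − K·H)·P̄ = [299/108 -1045/324 -5/12; -1045/324 21551/972 -413/36; -5/12 -413/36 33/4]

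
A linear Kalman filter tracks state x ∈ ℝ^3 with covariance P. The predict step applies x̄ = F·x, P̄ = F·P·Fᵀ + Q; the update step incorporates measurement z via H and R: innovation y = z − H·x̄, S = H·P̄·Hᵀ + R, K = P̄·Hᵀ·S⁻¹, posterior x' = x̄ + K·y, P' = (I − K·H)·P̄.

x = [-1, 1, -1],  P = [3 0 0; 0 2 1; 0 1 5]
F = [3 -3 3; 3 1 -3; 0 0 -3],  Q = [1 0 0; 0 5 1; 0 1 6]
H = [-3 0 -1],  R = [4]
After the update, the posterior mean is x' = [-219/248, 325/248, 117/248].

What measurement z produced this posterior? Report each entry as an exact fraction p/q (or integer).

z = [2]

x̄ = F·x = [-9, 1, 3]
P̄ = F·P·Fᵀ + Q = [73 -12 -36; -12 73 43; -36 43 51]
S = H·P̄·Hᵀ + R = [496]
K = P̄·Hᵀ·S⁻¹ = [-183/496; -7/496; 57/496]
x' − x̄ = [2013/248, 77/248, -627/248] = K·y
y = (KᵀK)⁻¹·Kᵀ·(x' − x̄) = [-22]
z = y + H·x̄ = [-22] + [24] = [2]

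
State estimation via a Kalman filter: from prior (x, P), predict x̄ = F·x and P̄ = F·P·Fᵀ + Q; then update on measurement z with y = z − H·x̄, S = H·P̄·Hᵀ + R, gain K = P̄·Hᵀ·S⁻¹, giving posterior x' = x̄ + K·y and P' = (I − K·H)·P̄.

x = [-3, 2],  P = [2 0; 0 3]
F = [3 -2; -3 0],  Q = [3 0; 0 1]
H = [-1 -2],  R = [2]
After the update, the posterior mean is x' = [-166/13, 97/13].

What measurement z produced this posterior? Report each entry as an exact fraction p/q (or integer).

x̄ = F·x = [-13, 9]
P̄ = F·P·Fᵀ + Q = [33 -18; -18 19]
S = H·P̄·Hᵀ + R = [39]
K = P̄·Hᵀ·S⁻¹ = [1/13; -20/39]
x' − x̄ = [3/13, -20/13] = K·y
y = (KᵀK)⁻¹·Kᵀ·(x' − x̄) = [3]
z = y + H·x̄ = [3] + [-5] = [-2]

z = [-2]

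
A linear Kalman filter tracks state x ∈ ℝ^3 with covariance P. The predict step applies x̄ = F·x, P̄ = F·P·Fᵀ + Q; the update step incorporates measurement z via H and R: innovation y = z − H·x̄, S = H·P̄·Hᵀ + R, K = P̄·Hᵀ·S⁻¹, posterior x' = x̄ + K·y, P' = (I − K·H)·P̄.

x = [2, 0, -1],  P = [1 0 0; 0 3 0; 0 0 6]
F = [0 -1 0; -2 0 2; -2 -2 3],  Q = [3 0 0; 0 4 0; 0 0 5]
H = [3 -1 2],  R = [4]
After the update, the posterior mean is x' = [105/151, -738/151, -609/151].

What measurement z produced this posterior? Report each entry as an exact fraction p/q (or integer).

x̄ = F·x = [0, -6, -7]
P̄ = F·P·Fᵀ + Q = [6 0 6; 0 32 40; 6 40 75]
S = H·P̄·Hᵀ + R = [302]
K = P̄·Hᵀ·S⁻¹ = [15/151; 24/151; 64/151]
x' − x̄ = [105/151, 168/151, 448/151] = K·y
y = (KᵀK)⁻¹·Kᵀ·(x' − x̄) = [7]
z = y + H·x̄ = [7] + [-8] = [-1]

z = [-1]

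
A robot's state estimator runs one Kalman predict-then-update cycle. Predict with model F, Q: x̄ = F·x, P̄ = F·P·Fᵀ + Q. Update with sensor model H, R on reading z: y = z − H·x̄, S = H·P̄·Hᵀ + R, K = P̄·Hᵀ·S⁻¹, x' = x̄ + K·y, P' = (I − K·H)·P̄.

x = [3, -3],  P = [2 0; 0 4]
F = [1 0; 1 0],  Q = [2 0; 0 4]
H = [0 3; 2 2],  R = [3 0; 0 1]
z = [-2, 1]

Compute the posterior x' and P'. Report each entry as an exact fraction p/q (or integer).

x̄ = F·x = [3, 3]
P̄ = F·P·Fᵀ + Q = [4 2; 2 6]
y = z − H·x̄ = [-11, -11]
S = H·P̄·Hᵀ + R = [57 48; 48 57]
K = P̄·Hᵀ·S⁻¹ = [-26/105 44/105; 86/315 16/315]
x' = x̄ + K·y = [39/35, -59/105]
P' = (I − K·H)·P̄ = [16/35 -26/105; -26/105 86/315]

x' = [39/35, -59/105]
P' = [16/35 -26/105; -26/105 86/315]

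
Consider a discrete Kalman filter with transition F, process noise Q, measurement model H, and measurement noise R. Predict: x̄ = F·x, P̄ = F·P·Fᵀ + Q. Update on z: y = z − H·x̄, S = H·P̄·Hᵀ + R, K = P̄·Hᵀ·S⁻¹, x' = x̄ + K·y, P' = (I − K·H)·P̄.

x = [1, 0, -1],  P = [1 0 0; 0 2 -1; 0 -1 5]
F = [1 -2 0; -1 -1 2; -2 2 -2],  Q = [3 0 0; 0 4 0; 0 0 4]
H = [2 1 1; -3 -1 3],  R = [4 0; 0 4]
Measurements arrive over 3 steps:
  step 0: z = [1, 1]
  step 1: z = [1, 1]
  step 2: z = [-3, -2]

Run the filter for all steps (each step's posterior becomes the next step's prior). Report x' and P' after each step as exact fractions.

step 0: x' = [1262/871, -95015/32227, 25430/32227], P' = [2360/871 -4596/871 760/871; -4596/871 395316/32227 -43720/32227; 760/871 -43720/32227 23464/32227]
step 1: x' = [-51965518/417653889, 253248095/417653889, 158159762/417653889], P' = [490697366/417653889 -765840772/417653889 177371162/417653889; -765840772/417653889 1879357976/417653889 -156304276/417653889; 177371162/417653889 -156304276/417653889 246453842/417653889]
step 2: x' = [-2254536063943/2712629364621, 1005668812021/2712629364621, -3663453939362/2712629364621], P' = [9518294430320/8137888093863 -14863321474412/8137888093863 3442108017592/8137888093863; -14863321474412/8137888093863 36544506780200/8137888093863 -3023902883260/8137888093863; 3442108017592/8137888093863 -3023902883260/8137888093863 4794909227012/8137888093863]

step 0: x̄ = F·x = [1, -3, 0]
step 0: P̄ = F·P·Fᵀ + Q = [12 7 -14; 7 31 -28; -14 -28 44]
step 0: y = z − H·x̄ = [2, 1]
step 0: S = H·P̄·Hᵀ + R = [43 -104; -104 1001]
step 0: K = P̄·Hᵀ·S⁻¹ = [17/67 -51/871; 221/2479 -4080/32227; 692/2479 7438/32227]
step 0: x' = x̄ + K·y = [1262/871, -95015/32227, 25430/32227]
step 0: P' = (I − K·H)·P̄ = [2360/871 -4596/871 760/871; -4596/871 395316/32227 -43720/32227; 760/871 -43720/32227 23464/32227]
step 1: x̄ = F·x = [236724/32227, 99181/32227, -334278/32227]
step 1: P̄ = F·P·Fᵀ + Q = [2445473/32227 764380/32227 -3007336/32227; 764380/32227 427696/32227 -1028408/32227; -3007336/32227 -1028408/32227 4088444/32227]
step 1: y = z − H·x̄ = [-206124/32227, 141878/2479]
step 1: S = H·P̄·Hᵀ + R = [3398300/32227 -1364302/2479; -1364302/2479 9557741/2479]
step 1: K = P̄·Hᵀ·S⁻¹ = [196462561/835307778 -43534460/417653889; 47843039/417653889 -12687122/417653889; 222445945/835307778 90888079/417653889]
step 1: x' = x̄ + K·y = [-51965518/417653889, 253248095/417653889, 158159762/417653889]
step 1: P' = (I − K·H)·P̄ = [490697366/417653889 -765840772/417653889 177371162/417653889; -765840772/417653889 1879357976/417653889 -156304276/417653889; 177371162/417653889 -156304276/417653889 246453842/417653889]
step 2: x̄ = F·x = [-558461708/417653889, 38345649/139217963, 294107702/417653889]
step 2: P̄ = F·P·Fᵀ + Q = [12324454025/417653889 1160712414/139217963 -14073830696/417653889; 1160712414/139217963 1136845726/139217963 -1685234856/139217963; -14073830696/417653889 -1685234856/139217963 20932781972/417653889]
step 2: y = z − H·x̄ = [-545182900/417653889, -1092659687/139217963]
step 2: S = H·P̄·Hᵀ + R = [22833567854/417653889 -28100834282/139217963; -28100834282/139217963 202984093365/139217963]
step 2: K = P̄·Hᵀ·S⁻¹ = [33400769315/142769966559 -841309440943/8137888093863; 16640179597/142769966559 -256562751686/8137888093863; 37961501662/142769966559 1770576627880/8137888093863]
step 2: x' = x̄ + K·y = [-2254536063943/2712629364621, 1005668812021/2712629364621, -3663453939362/2712629364621]
step 2: P' = (I − K·H)·P̄ = [9518294430320/8137888093863 -14863321474412/8137888093863 3442108017592/8137888093863; -14863321474412/8137888093863 36544506780200/8137888093863 -3023902883260/8137888093863; 3442108017592/8137888093863 -3023902883260/8137888093863 4794909227012/8137888093863]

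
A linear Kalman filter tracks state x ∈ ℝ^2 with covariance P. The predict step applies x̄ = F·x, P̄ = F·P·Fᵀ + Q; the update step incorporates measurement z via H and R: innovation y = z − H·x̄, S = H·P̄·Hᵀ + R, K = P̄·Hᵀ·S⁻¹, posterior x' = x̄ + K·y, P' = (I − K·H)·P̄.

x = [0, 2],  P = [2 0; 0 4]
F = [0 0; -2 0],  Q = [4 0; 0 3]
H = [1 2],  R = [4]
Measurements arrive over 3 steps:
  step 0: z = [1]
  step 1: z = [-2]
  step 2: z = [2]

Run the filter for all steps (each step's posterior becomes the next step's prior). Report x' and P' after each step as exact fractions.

step 0: x̄ = F·x = [0, 0]
step 0: P̄ = F·P·Fᵀ + Q = [4 0; 0 11]
step 0: y = z − H·x̄ = [1]
step 0: S = H·P̄·Hᵀ + R = [52]
step 0: K = P̄·Hᵀ·S⁻¹ = [1/13; 11/26]
step 0: x' = x̄ + K·y = [1/13, 11/26]
step 0: P' = (I − K·H)·P̄ = [48/13 -22/13; -22/13 22/13]
step 1: x̄ = F·x = [0, -2/13]
step 1: P̄ = F·P·Fᵀ + Q = [4 0; 0 231/13]
step 1: y = z − H·x̄ = [-22/13]
step 1: S = H·P̄·Hᵀ + R = [1028/13]
step 1: K = P̄·Hᵀ·S⁻¹ = [13/257; 231/514]
step 1: x' = x̄ + K·y = [-22/257, -235/257]
step 1: P' = (I − K·H)·P̄ = [976/257 -462/257; -462/257 462/257]
step 2: x̄ = F·x = [0, 44/257]
step 2: P̄ = F·P·Fᵀ + Q = [4 0; 0 4675/257]
step 2: y = z − H·x̄ = [426/257]
step 2: S = H·P̄·Hᵀ + R = [20756/257]
step 2: K = P̄·Hᵀ·S⁻¹ = [257/5189; 4675/10378]
step 2: x' = x̄ + K·y = [426/5189, 4763/5189]
step 2: P' = (I − K·H)·P̄ = [19728/5189 -9350/5189; -9350/5189 9350/5189]

step 0: x' = [1/13, 11/26], P' = [48/13 -22/13; -22/13 22/13]
step 1: x' = [-22/257, -235/257], P' = [976/257 -462/257; -462/257 462/257]
step 2: x' = [426/5189, 4763/5189], P' = [19728/5189 -9350/5189; -9350/5189 9350/5189]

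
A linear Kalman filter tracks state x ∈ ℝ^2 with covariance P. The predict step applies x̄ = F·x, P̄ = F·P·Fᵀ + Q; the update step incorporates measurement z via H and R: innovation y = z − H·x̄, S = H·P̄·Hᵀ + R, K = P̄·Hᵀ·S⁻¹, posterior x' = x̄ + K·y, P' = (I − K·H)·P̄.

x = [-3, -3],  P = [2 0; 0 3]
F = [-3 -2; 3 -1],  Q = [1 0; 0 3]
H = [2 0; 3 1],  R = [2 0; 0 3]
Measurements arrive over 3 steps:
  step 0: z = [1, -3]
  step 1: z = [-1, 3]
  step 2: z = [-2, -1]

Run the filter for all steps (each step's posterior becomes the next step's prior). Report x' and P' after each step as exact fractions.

step 0: x' = [89/180, -59/15], P' = [77/180 -17/15; -17/15 28/5]
step 1: x' = [116/1953, 1499/651], P' = [3763/11718 -2729/3906; -2729/3906 5035/1302]
step 2: x' = [-59536/62649, 10305/6961], P' = [19942/62649 -4725/6961; -4725/6961 25971/6961]

step 0: x̄ = F·x = [15, -6]
step 0: P̄ = F·P·Fᵀ + Q = [31 -12; -12 24]
step 0: y = z − H·x̄ = [-29, -42]
step 0: S = H·P̄·Hᵀ + R = [126 162; 162 234]
step 0: K = P̄·Hᵀ·S⁻¹ = [77/180 1/20; -17/15 11/15]
step 0: x' = x̄ + K·y = [89/180, -59/15]
step 0: P' = (I − K·H)·P̄ = [77/180 -17/15; -17/15 28/5]
step 1: x̄ = F·x = [383/60, 65/12]
step 1: P̄ = F·P·Fᵀ + Q = [273/20 43/4; 43/4 77/4]
step 1: y = z − H·x̄ = [-413/30, -647/30]
step 1: S = H·P̄·Hᵀ + R = [283/5 517/5; 517/5 1048/5]
step 1: K = P̄·Hᵀ·S⁻¹ = [3763/11718 517/5859; -2729/3906 1153/1953]
step 1: x' = x̄ + K·y = [116/1953, 1499/651]
step 1: P' = (I − K·H)·P̄ = [3763/11718 -2729/3906; -2729/3906 5035/1302]
step 2: x̄ = F·x = [-1038/217, -461/217]
step 2: P̄ = F·P·Fᵀ + Q = [4763/434 1506/217; 1506/217 3027/217]
step 2: y = z − H·x̄ = [1642/217, 3358/217]
step 2: S = H·P̄·Hᵀ + R = [9960/217 17301/217; 17301/217 68295/434]
step 2: K = P̄·Hᵀ·S⁻¹ = [19942/62649 5767/62649; -4725/6961 3932/6961]
step 2: x' = x̄ + K·y = [-59536/62649, 10305/6961]
step 2: P' = (I − K·H)·P̄ = [19942/62649 -4725/6961; -4725/6961 25971/6961]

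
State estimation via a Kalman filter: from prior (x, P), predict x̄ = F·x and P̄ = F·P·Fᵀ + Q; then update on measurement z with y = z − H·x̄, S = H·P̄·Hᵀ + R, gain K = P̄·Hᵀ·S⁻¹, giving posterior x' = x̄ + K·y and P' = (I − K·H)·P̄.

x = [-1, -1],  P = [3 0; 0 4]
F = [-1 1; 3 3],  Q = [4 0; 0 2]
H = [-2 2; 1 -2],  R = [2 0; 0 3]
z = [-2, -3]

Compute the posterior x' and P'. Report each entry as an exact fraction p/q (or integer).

x' = [6745/2094, 5321/2094]
P' = [7093/2094 5657/2094; 5657/2094 5137/2094]

x̄ = F·x = [0, -6]
P̄ = F·P·Fᵀ + Q = [11 3; 3 65]
y = z − H·x̄ = [10, -15]
S = H·P̄·Hᵀ + R = [282 -264; -264 262]
K = P̄·Hᵀ·S⁻¹ = [-718/1047 -469/698; -260/1047 -513/698]
x' = x̄ + K·y = [6745/2094, 5321/2094]
P' = (I − K·H)·P̄ = [7093/2094 5657/2094; 5657/2094 5137/2094]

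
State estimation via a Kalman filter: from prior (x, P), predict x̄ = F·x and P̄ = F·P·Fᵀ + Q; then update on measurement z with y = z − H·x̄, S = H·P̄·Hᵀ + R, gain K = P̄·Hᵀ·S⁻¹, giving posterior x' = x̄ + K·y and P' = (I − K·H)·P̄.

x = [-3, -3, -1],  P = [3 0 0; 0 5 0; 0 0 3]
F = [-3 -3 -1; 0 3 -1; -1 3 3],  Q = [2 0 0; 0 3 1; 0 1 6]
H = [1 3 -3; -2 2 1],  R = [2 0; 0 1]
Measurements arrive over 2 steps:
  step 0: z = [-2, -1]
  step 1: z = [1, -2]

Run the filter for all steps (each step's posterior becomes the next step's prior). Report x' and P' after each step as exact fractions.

step 0: x̄ = F·x = [19, -8, -9]
step 0: P̄ = F·P·Fᵀ + Q = [77 -42 -45; -42 51 37; -45 37 81]
step 0: y = z − H·x̄ = [-24, 62]
step 0: S = H·P̄·Hᵀ + R = [619 -349; -349 1258]
step 0: K = P̄·Hᵀ·S⁻¹ = [9421/656901 -145163/656901; 77827/656901 138037/656901; -137161/656901 89882/656901]
step 0: x' = x̄ + K·y = [464987/93843, 205034/93843, 421777/93843]
step 0: P' = (I − K·H)·P̄ = [8690042/656901 4781507/656901 7671907/656901; 4781507/656901 2719700/656901 4261651/656901; 7671907/656901 4261651/656901 6910394/656901]
step 1: x̄ = F·x = [-2431840/93843, 193325/93843, 1415446/93843]
step 1: P̄ = F·P·Fᵀ + Q = [268580348/656901 -37584748/656901 -160342466/656901; -37584748/656901 7788491/656901 23300311/656901; -160342466/656901 23300311/656901 101291528/656901]
step 1: y = z − H·x̄ = [6192046/93843, -6853462/93843]
step 1: S = H·P̄·Hᵀ + R = [1568755031/656901 -1836263537/656901; -1836263537/656901 2242672877/656901]
step 1: K = P̄·Hᵀ·S⁻¹ = [7172654354/111387089809 -32503570112/111387089809; 31611842977/222774179618 37212005063/222774179618; -36369332075/222774179618 16767134013/222774179618]
step 1: x' = x̄ + K·y = [-39429602124/111387089809, -86427642499/111387089809, -132075229698/111387089809]
step 1: P' = (I − K·H)·P̄ = [355964424928/111387089809 188517413668/111387089809 302390452408/111387089809; 188517413668/111387089809 228892648647/222774179618 333496362441/222774179618; 302390452408/111387089809 333496362441/222774179618 559336218763/222774179618]

step 0: x' = [464987/93843, 205034/93843, 421777/93843], P' = [8690042/656901 4781507/656901 7671907/656901; 4781507/656901 2719700/656901 4261651/656901; 7671907/656901 4261651/656901 6910394/656901]
step 1: x' = [-39429602124/111387089809, -86427642499/111387089809, -132075229698/111387089809], P' = [355964424928/111387089809 188517413668/111387089809 302390452408/111387089809; 188517413668/111387089809 228892648647/222774179618 333496362441/222774179618; 302390452408/111387089809 333496362441/222774179618 559336218763/222774179618]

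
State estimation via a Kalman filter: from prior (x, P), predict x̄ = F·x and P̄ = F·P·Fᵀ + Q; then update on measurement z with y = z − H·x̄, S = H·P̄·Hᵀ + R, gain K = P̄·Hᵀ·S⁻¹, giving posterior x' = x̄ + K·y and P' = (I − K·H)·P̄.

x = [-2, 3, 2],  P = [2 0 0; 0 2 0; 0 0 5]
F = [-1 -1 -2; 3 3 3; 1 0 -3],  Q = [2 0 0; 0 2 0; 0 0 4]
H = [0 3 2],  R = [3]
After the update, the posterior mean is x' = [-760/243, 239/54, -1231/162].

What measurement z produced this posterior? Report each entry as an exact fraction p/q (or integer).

x̄ = F·x = [-5, 9, -8]
P̄ = F·P·Fᵀ + Q = [26 -42 28; -42 83 -39; 28 -39 51]
S = H·P̄·Hᵀ + R = [486]
K = P̄·Hᵀ·S⁻¹ = [-35/243; 19/54; -5/162]
x' − x̄ = [455/243, -247/54, 65/162] = K·y
y = (KᵀK)⁻¹·Kᵀ·(x' − x̄) = [-13]
z = y + H·x̄ = [-13] + [11] = [-2]

z = [-2]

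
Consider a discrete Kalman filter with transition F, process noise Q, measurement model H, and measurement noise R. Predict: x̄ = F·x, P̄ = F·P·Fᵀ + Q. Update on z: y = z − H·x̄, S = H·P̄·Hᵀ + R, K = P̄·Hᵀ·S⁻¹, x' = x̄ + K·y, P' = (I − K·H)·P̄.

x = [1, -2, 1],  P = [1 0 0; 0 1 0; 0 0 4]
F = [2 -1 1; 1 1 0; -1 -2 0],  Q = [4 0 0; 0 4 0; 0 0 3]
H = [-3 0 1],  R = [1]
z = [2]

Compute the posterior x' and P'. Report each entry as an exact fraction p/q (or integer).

x' = [2/3, -5/3, 35/9]
P' = [13/14 -6/7 52/21; -6/7 40/7 -55/21; 52/21 -55/21 472/63]

x̄ = F·x = [5, -1, 3]
P̄ = F·P·Fᵀ + Q = [13 1 0; 1 6 -3; 0 -3 8]
y = z − H·x̄ = [14]
S = H·P̄·Hᵀ + R = [126]
K = P̄·Hᵀ·S⁻¹ = [-13/42; -1/21; 4/63]
x' = x̄ + K·y = [2/3, -5/3, 35/9]
P' = (I − K·H)·P̄ = [13/14 -6/7 52/21; -6/7 40/7 -55/21; 52/21 -55/21 472/63]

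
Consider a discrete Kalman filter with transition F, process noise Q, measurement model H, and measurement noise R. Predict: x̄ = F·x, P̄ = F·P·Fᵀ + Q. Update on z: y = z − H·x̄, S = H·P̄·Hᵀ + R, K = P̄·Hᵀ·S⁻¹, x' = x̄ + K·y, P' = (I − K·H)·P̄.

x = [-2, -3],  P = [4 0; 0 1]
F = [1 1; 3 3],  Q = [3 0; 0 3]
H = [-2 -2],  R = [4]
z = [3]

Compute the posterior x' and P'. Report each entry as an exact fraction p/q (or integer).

x̄ = F·x = [-5, -15]
P̄ = F·P·Fᵀ + Q = [8 15; 15 48]
y = z − H·x̄ = [-37]
S = H·P̄·Hᵀ + R = [348]
K = P̄·Hᵀ·S⁻¹ = [-23/174; -21/58]
x' = x̄ + K·y = [-19/174, -93/58]
P' = (I − K·H)·P̄ = [167/87 -48/29; -48/29 69/29]

x' = [-19/174, -93/58]
P' = [167/87 -48/29; -48/29 69/29]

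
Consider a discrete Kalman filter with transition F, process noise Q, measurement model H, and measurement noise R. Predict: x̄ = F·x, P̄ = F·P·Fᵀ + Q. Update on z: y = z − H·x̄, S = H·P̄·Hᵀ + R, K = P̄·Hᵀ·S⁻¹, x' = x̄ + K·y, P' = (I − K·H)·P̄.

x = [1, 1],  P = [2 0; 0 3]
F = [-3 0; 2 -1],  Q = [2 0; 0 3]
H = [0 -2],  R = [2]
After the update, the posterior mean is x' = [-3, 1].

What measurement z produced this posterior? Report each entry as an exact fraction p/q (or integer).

x̄ = F·x = [-3, 1]
P̄ = F·P·Fᵀ + Q = [20 -12; -12 14]
S = H·P̄·Hᵀ + R = [58]
K = P̄·Hᵀ·S⁻¹ = [12/29; -14/29]
x' − x̄ = [0, 0] = K·y
y = (KᵀK)⁻¹·Kᵀ·(x' − x̄) = [0]
z = y + H·x̄ = [0] + [-2] = [-2]

z = [-2]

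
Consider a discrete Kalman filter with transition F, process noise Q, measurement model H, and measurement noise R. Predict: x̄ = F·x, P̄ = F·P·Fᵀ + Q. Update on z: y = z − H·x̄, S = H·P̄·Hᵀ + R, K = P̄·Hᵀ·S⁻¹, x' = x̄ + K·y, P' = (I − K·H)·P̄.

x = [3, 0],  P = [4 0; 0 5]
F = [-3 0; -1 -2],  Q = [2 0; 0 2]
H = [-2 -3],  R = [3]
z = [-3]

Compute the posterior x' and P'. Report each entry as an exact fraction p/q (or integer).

x' = [-1437/533, 1461/533]
P' = [7710/533 -5028/533; -5028/533 3454/533]

x̄ = F·x = [-9, -3]
P̄ = F·P·Fᵀ + Q = [38 12; 12 26]
y = z − H·x̄ = [-30]
S = H·P̄·Hᵀ + R = [533]
K = P̄·Hᵀ·S⁻¹ = [-112/533; -102/533]
x' = x̄ + K·y = [-1437/533, 1461/533]
P' = (I − K·H)·P̄ = [7710/533 -5028/533; -5028/533 3454/533]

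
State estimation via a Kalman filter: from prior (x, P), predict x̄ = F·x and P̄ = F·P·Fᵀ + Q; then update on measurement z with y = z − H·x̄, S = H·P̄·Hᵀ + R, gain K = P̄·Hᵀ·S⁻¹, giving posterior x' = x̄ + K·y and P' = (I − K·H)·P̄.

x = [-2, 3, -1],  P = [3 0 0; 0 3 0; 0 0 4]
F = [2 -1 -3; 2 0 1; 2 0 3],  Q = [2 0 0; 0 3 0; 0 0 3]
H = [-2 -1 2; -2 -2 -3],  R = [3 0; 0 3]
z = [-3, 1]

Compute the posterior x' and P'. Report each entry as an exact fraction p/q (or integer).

x̄ = F·x = [-4, -5, -7]
P̄ = F·P·Fᵀ + Q = [53 0 -24; 0 19 24; -24 24 51]
y = z − H·x̄ = [-2, -38]
S = H·P̄·Hᵀ + R = [534 -128; -128 750]
K = P̄·Hᵀ·S⁻¹ = [-29963/96029 -9467/96029; 3835/192058 -13757/96029; 18729/96029 -32787/192058]
x' = x̄ + K·y = [35556/96029, 38786/96029, -86708/96029]
P' = (I − K·H)·P̄ = [153357/96029 -172443/96029 22191/96029; -172443/96029 511347/192058 -41730/96029; 22191/96029 -41730/96029 58839/192058]

x' = [35556/96029, 38786/96029, -86708/96029]
P' = [153357/96029 -172443/96029 22191/96029; -172443/96029 511347/192058 -41730/96029; 22191/96029 -41730/96029 58839/192058]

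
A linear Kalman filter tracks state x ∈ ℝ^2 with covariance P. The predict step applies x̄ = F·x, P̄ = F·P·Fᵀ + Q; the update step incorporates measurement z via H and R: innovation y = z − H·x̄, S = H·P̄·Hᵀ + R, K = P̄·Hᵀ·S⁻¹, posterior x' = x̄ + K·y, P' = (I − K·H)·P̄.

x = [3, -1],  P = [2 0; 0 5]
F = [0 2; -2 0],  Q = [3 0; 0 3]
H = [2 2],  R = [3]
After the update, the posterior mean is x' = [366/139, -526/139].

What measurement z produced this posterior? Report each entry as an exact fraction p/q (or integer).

z = [-2]

x̄ = F·x = [-2, -6]
P̄ = F·P·Fᵀ + Q = [23 0; 0 11]
S = H·P̄·Hᵀ + R = [139]
K = P̄·Hᵀ·S⁻¹ = [46/139; 22/139]
x' − x̄ = [644/139, 308/139] = K·y
y = (KᵀK)⁻¹·Kᵀ·(x' − x̄) = [14]
z = y + H·x̄ = [14] + [-16] = [-2]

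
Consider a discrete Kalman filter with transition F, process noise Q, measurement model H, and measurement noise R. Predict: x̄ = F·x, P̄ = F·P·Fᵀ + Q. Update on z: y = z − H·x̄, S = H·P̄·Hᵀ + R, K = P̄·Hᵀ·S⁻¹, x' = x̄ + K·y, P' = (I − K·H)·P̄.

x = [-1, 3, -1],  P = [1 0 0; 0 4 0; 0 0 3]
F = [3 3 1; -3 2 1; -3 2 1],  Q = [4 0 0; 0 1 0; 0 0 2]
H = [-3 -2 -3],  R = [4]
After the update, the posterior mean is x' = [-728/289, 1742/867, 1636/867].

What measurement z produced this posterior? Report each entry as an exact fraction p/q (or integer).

x̄ = F·x = [5, 8, 8]
P̄ = F·P·Fᵀ + Q = [52 18 18; 18 29 28; 18 28 30]
S = H·P̄·Hᵀ + R = [1734]
K = P̄·Hᵀ·S⁻¹ = [-41/289; -98/867; -100/867]
x' − x̄ = [-2173/289, -5194/867, -5300/867] = K·y
y = (KᵀK)⁻¹·Kᵀ·(x' − x̄) = [53]
z = y + H·x̄ = [53] + [-55] = [-2]

z = [-2]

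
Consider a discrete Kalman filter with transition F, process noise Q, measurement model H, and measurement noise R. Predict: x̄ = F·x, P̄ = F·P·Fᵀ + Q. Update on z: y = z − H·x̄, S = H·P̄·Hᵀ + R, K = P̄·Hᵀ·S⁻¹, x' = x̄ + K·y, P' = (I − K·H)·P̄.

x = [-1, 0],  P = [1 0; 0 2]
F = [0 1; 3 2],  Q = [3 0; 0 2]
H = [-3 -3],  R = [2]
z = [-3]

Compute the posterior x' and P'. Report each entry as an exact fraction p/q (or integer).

x̄ = F·x = [0, -3]
P̄ = F·P·Fᵀ + Q = [5 4; 4 19]
y = z − H·x̄ = [-12]
S = H·P̄·Hᵀ + R = [290]
K = P̄·Hᵀ·S⁻¹ = [-27/290; -69/290]
x' = x̄ + K·y = [162/145, -21/145]
P' = (I − K·H)·P̄ = [721/290 -703/290; -703/290 749/290]

x' = [162/145, -21/145]
P' = [721/290 -703/290; -703/290 749/290]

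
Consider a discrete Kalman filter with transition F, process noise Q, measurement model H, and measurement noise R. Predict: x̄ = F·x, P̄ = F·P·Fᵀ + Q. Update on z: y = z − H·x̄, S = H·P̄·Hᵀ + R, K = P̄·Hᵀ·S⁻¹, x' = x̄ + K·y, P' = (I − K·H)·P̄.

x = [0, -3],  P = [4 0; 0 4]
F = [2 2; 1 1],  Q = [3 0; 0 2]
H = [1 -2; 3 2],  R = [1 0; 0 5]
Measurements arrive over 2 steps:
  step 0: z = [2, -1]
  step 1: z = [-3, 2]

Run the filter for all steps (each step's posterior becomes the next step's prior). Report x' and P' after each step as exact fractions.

step 0: x' = [1043/6623, -5561/6623], P' = [2431/6623 456/6623; 456/6623 1366/6623]
step 1: x' = [-289407/969847, 1185190/969847], P' = [2390413/6788929 59034/969847; 59034/969847 195899/969847]

step 0: x̄ = F·x = [-6, -3]
step 0: P̄ = F·P·Fᵀ + Q = [35 16; 16 10]
step 0: y = z − H·x̄ = [2, 23]
step 0: S = H·P̄·Hᵀ + R = [12 1; 1 552]
step 0: K = P̄·Hᵀ·S⁻¹ = [1519/6623 1641/6623; -2276/6623 820/6623]
step 0: x' = x̄ + K·y = [1043/6623, -5561/6623]
step 0: P' = (I − K·H)·P̄ = [2431/6623 456/6623; 456/6623 1366/6623]
step 1: x̄ = F·x = [-9036/6623, -4518/6623]
step 1: P̄ = F·P·Fᵀ + Q = [38705/6623 9418/6623; 9418/6623 17955/6623]
step 1: y = z − H·x̄ = [-3, 49390/6623]
step 1: S = H·P̄·Hᵀ + R = [12 1; 1 566296/6623]
step 1: K = P̄·Hᵀ·S⁻¹ = [1563937/6788929 1599543/6788929; -332764/969847 113780/969847]
step 1: x' = x̄ + K·y = [-289407/969847, 1185190/969847]
step 1: P' = (I − K·H)·P̄ = [2390413/6788929 59034/969847; 59034/969847 195899/969847]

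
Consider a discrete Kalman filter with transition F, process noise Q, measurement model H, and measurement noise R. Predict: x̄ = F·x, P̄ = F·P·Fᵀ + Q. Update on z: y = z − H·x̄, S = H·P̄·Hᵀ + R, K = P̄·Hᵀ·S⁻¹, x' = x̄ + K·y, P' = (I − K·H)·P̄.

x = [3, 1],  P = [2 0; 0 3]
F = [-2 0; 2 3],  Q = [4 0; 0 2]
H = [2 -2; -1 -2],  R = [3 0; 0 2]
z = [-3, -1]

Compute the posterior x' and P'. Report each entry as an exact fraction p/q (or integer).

x̄ = F·x = [-6, 9]
P̄ = F·P·Fᵀ + Q = [12 -8; -8 37]
y = z − H·x̄ = [27, 11]
S = H·P̄·Hᵀ + R = [263 140; 140 130]
K = P̄·Hᵀ·S⁻¹ = [464/1459 -2274/7295; -246/1459 -2379/7295]
x' = x̄ + K·y = [-6144/7295, 6276/7295]
P' = (I − K·H)·P̄ = [3836/7295 356/7295; 356/7295 2201/7295]

x' = [-6144/7295, 6276/7295]
P' = [3836/7295 356/7295; 356/7295 2201/7295]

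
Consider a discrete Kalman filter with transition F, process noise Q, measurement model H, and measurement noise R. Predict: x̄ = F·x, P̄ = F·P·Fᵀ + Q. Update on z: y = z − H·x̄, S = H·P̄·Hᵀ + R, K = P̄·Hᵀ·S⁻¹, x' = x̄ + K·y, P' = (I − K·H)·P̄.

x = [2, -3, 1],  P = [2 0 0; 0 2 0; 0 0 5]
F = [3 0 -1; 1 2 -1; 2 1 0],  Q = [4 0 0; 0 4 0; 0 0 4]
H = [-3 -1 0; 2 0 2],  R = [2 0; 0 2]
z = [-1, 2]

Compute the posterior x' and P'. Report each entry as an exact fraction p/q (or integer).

x' = [7307/3119, -18983/3119, -3975/3119]
P' = [3827/3119 -10037/3119 -3648/3119; -10037/3119 31755/3119 9636/3119; -3648/3119 9636/3119 4946/3119]

x̄ = F·x = [5, -5, 1]
P̄ = F·P·Fᵀ + Q = [27 11 12; 11 19 8; 12 8 14]
y = z − H·x̄ = [9, -10]
S = H·P̄·Hᵀ + R = [330 -272; -272 262]
K = P̄·Hᵀ·S⁻¹ = [-722/3119 179/3119; -822/3119 -401/3119; 654/3119 1298/3119]
x' = x̄ + K·y = [7307/3119, -18983/3119, -3975/3119]
P' = (I − K·H)·P̄ = [3827/3119 -10037/3119 -3648/3119; -10037/3119 31755/3119 9636/3119; -3648/3119 9636/3119 4946/3119]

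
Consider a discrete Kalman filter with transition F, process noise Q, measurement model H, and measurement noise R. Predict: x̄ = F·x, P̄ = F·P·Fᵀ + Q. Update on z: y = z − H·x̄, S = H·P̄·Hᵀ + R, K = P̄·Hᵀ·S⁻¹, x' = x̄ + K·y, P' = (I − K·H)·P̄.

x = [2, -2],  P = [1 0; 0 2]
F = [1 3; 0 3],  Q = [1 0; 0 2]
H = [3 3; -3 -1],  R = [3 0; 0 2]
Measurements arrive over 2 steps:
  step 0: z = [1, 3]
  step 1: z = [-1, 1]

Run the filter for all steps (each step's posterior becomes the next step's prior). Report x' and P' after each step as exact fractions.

step 0: x' = [-529/839, 347/839], P' = [286/839 -324/839; -324/839 590/839]
step 1: x' = [-25700/75151, 2673/75151], P' = [113814/375755 -126108/375755; -126108/375755 238616/375755]

step 0: x̄ = F·x = [-4, -6]
step 0: P̄ = F·P·Fᵀ + Q = [20 18; 18 20]
step 0: y = z − H·x̄ = [31, -15]
step 0: S = H·P̄·Hᵀ + R = [687 -456; -456 310]
step 0: K = P̄·Hᵀ·S⁻¹ = [-38/839 -267/839; 266/839 191/839]
step 0: x' = x̄ + K·y = [-529/839, 347/839]
step 0: P' = (I − K·H)·P̄ = [286/839 -324/839; -324/839 590/839]
step 1: x̄ = F·x = [512/839, 1041/839]
step 1: P̄ = F·P·Fᵀ + Q = [4491/839 4338/839; 4338/839 6988/839]
step 1: y = z − H·x̄ = [-5498/839, 3416/839]
step 1: S = H·P̄·Hᵀ + R = [183912/839 -113439/839; -113439/839 75113/839]
step 1: K = P̄·Hᵀ·S⁻¹ = [-12294/375755 -107667/375755; 112508/375755 69854/375755]
step 1: x' = x̄ + K·y = [-25700/75151, 2673/75151]
step 1: P' = (I − K·H)·P̄ = [113814/375755 -126108/375755; -126108/375755 238616/375755]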